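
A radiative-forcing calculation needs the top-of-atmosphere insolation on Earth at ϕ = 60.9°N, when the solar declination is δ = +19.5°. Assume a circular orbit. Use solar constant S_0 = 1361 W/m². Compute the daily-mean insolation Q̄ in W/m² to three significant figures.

cos h₀ = −tan(+60.9°) tan(+19.500°) = -0.6362, h₀ = 2.2604 rad.
Bracket: h₀ sin ϕ sin δ + cos ϕ cos δ sin h₀ = 2.2604×0.87377×0.33381 + 0.48634×0.94264×0.77150 = 0.659298 + 0.353689 = 1.012987.
Q̄ = (S_0/π) × [bracket] = (1361/π) × 1.012987 = 438.8 W/m².

Q̄ ≈ 439 W/m²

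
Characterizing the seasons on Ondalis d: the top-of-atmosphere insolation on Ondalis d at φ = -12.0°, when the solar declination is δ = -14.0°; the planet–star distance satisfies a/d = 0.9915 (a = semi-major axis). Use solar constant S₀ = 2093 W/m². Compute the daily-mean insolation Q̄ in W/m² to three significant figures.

Q̄ ≈ 674 W/m²

cos H₀ = −tan(-12.0°) tan(-14.000°) = -0.0530, H₀ = 1.6238 rad.
Bracket: H₀ sin φ sin δ + cos φ cos δ sin H₀ = 1.6238×-0.20791×-0.24192 + 0.97815×0.97030×0.99859 = 0.081673 + 0.947761 = 1.029434.
Inverse-square distance factor (a/d)² = 0.9915² = 0.983072.
Q̄ = (S₀/π) × 0.983072 × [bracket] = (2093/π) × 0.983072 × 1.029434 = 674.2 W/m².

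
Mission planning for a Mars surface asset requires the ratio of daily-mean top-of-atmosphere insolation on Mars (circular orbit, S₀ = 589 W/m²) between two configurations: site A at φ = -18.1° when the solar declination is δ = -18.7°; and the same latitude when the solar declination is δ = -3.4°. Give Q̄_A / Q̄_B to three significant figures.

— Configuration A (φ=-18.1°):
cos H₀ = −tan(-18.1°) tan(-18.700°) = -0.1106, H₀ = 1.6817 rad.
Bracket: H₀ sin φ sin δ + cos φ cos δ sin H₀ = 1.6817×-0.31068×-0.32061 + 0.95052×0.94721×0.99386 = 0.167509 + 0.894814 = 1.062323.
Q̄ = (S₀/π) × [bracket] = (589/π) × 1.062323 = 199.17 W/m².
— Configuration B (φ=-18.1°):
cos H₀ = −tan(-18.1°) tan(-3.400°) = -0.0194, H₀ = 1.5902 rad.
Bracket: H₀ sin φ sin δ + cos φ cos δ sin H₀ = 1.5902×-0.31068×-0.05931 + 0.95052×0.99824×0.99981 = 0.029302 + 0.948667 = 0.977969.
Q̄ = (S₀/π) × [bracket] = (589/π) × 0.977969 = 183.35 W/m².
Ratio Q̄_A / Q̄_B = 199.17 / 183.35 = 1.086.

Q̄_A / Q̄_B ≈ 1.09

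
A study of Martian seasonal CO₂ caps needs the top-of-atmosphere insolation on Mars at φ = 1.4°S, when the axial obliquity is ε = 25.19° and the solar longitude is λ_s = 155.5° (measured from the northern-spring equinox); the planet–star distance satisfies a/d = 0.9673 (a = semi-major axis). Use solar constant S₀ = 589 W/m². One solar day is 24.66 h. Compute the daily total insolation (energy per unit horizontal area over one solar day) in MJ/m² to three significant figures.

Solar declination: sin δ = sin ε · sin λ_s = sin 25.19° × sin 155.5° = 0.17650, so δ = +10.166°.
cos H₀ = −tan(-1.4°) tan(+10.166°) = 0.0044, H₀ = 1.5664 rad.
Bracket: H₀ sin φ sin δ + cos φ cos δ sin H₀ = 1.5664×-0.02443×0.17650 + 0.99970×0.98430×0.99999 = -0.006754 + 0.983995 = 0.977241.
Inverse-square distance factor (a/d)² = 0.9673² = 0.935669.
Q̄ = (S₀/π) × 0.935669 × [bracket] = (589/π) × 0.935669 × 0.977241 = 171.43 W/m².
Daily total = Q̄ × 24.66 h × 3600 s/h = 171.43 × 24.66 × 3600 / 10⁶ = 15.22 MJ/m².

15.2 MJ/m²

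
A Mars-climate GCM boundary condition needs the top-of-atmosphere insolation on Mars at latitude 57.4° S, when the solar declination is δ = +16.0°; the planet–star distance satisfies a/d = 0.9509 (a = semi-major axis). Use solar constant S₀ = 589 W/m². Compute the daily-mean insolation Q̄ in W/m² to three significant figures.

Q̄ ≈ 34.9 W/m²

cos H₀ = −tan(-57.4°) tan(+16.000°) = 0.4484, H₀ = 1.1059 rad.
Bracket: H₀ sin φ sin δ + cos φ cos δ sin H₀ = 1.1059×-0.84245×0.27564 + 0.53877×0.96126×0.89385 = -0.256804 + 0.462923 = 0.206119.
Inverse-square distance factor (a/d)² = 0.9509² = 0.904211.
Q̄ = (S₀/π) × 0.904211 × [bracket] = (589/π) × 0.904211 × 0.206119 = 34.94 W/m².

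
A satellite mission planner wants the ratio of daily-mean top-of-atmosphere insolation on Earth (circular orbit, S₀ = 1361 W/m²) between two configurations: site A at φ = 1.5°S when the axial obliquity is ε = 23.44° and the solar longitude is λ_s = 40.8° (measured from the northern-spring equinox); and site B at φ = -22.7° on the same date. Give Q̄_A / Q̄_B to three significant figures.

Q̄_A / Q̄_B ≈ 1.29

— Configuration A (φ=-1.5°):
Solar declination: sin δ = sin ε · sin λ_s = sin 23.44° × sin 40.8° = 0.25992, so δ = +15.066°.
cos H₀ = −tan(-1.5°) tan(+15.066°) = 0.0070, H₀ = 1.5637 rad.
Bracket: H₀ sin φ sin δ + cos φ cos δ sin H₀ = 1.5637×-0.02618×0.25992 + 0.99966×0.96563×0.99998 = -0.010641 + 0.965282 = 0.954641.
Q̄ = (S₀/π) × [bracket] = (1361/π) × 0.954641 = 413.57 W/m².
— Configuration B (φ=-22.7°):
cos H₀ = −tan(-22.7°) tan(+15.066°) = 0.1126, H₀ = 1.4580 rad.
Bracket: H₀ sin φ sin δ + cos φ cos δ sin H₀ = 1.4580×-0.38591×0.25992 + 0.92254×0.96563×0.99364 = -0.146246 + 0.885167 = 0.738921.
Q̄ = (S₀/π) × [bracket] = (1361/π) × 0.738921 = 320.12 W/m².
Ratio Q̄_A / Q̄_B = 413.57 / 320.12 = 1.292.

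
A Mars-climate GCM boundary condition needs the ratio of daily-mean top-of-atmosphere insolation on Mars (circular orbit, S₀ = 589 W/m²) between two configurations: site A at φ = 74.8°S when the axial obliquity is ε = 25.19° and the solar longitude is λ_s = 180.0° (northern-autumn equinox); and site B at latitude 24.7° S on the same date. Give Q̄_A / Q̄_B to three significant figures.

— Configuration A (φ=-74.8°):
Solar declination: sin δ = sin ε · sin λ_s = sin 25.19° × sin 180.0° = 0.00000, so δ = +0.000°.
cos H₀ = −tan(-74.8°) tan(+0.000°) = 0.0000, H₀ = 1.5708 rad.
Bracket: H₀ sin φ sin δ + cos φ cos δ sin H₀ = 1.5708×-0.96502×0.00000 + 0.26219×1.00000×1.00000 = -0.000000 + 0.262190 = 0.262190.
Q̄ = (S₀/π) × [bracket] = (589/π) × 0.262190 = 49.157 W/m².
— Configuration B (φ=-24.7°):
cos H₀ = −tan(-24.7°) tan(+0.000°) = 0.0000, H₀ = 1.5708 rad.
Bracket: H₀ sin φ sin δ + cos φ cos δ sin H₀ = 1.5708×-0.41787×0.00000 + 0.90851×1.00000×1.00000 = -0.000000 + 0.908510 = 0.908510.
Q̄ = (S₀/π) × [bracket] = (589/π) × 0.908510 = 170.33 W/m².
Ratio Q̄_A / Q̄_B = 49.157 / 170.33 = 0.2886.

Q̄_A / Q̄_B ≈ 0.289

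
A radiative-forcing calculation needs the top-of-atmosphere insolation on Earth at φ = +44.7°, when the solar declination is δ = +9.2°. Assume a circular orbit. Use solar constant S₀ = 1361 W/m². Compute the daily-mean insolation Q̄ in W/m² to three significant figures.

cos H₀ = −tan(+44.7°) tan(+9.200°) = -0.1603, H₀ = 1.7318 rad.
Bracket: H₀ sin φ sin δ + cos φ cos δ sin H₀ = 1.7318×0.70339×0.15988 + 0.71080×0.98714×0.98707 = 0.194755 + 0.692587 = 0.887342.
Q̄ = (S₀/π) × [bracket] = (1361/π) × 0.887342 = 384.4 W/m².

Q̄ ≈ 384 W/m²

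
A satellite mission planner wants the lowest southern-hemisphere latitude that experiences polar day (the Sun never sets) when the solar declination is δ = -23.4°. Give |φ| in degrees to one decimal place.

Polar day requires cos H₀ = −tan φ tan δ ≤ −1, i.e. tan φ tan δ ≥ 1.
The boundary is |tan φ| · |tan δ| = 1, so |φ| = 90° − |δ| = 90° − 23.4° = 66.6° in the southern hemisphere.

|φ| = 66.6°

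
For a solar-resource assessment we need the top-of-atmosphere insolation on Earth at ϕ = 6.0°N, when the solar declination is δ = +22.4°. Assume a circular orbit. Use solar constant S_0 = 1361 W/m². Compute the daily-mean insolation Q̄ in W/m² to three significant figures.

cos h₀ = −tan(+6.0°) tan(+22.400°) = -0.0433, h₀ = 1.6141 rad.
Bracket: h₀ sin ϕ sin δ + cos ϕ cos δ sin h₀ = 1.6141×0.10453×0.38107 + 0.99452×0.92455×0.99906 = 0.064295 + 0.918619 = 0.982914.
Q̄ = (S_0/π) × [bracket] = (1361/π) × 0.982914 = 425.8 W/m².

Q̄ ≈ 426 W/m²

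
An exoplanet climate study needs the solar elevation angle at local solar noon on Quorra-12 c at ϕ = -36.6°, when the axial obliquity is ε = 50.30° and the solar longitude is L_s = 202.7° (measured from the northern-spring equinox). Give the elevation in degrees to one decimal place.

Solar declination: sin δ = sin ε · sin L_s = sin 50.30° × sin 202.7° = -0.29692, so δ = -17.272°.
At local noon the hour angle is zero, so the zenith angle equals |ϕ − δ| = |-36.6° − (-17.272°)| = 19.328°.
Elevation = 90° − 19.328° = 70.7°.

70.7°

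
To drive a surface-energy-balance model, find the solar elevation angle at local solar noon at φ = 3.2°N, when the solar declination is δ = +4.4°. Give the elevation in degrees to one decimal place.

At local noon the hour angle is zero, so the zenith angle equals |φ − δ| = |+3.2° − (+4.400°)| = 1.200°.
Elevation = 90° − 1.200° = 88.8°.

88.8°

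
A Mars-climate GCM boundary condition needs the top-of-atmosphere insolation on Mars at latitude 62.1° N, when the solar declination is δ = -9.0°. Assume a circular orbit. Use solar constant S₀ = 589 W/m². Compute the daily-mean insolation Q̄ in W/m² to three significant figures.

cos H₀ = −tan(+62.1°) tan(-9.000°) = 0.2991, H₀ = 1.2670 rad.
Bracket: H₀ sin φ sin δ + cos φ cos δ sin H₀ = 1.2670×0.88377×-0.15643 + 0.46793×0.98769×0.95421 = -0.175160 + 0.441007 = 0.265847.
Q̄ = (S₀/π) × [bracket] = (589/π) × 0.265847 = 49.84 W/m².

Q̄ ≈ 49.8 W/m²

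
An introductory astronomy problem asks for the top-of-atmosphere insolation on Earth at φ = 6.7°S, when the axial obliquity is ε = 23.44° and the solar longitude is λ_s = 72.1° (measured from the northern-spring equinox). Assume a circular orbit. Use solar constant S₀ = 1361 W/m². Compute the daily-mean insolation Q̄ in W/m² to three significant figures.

Solar declination: sin δ = sin ε · sin λ_s = sin 23.44° × sin 72.1° = 0.37853, so δ = +22.243°.
cos H₀ = −tan(-6.7°) tan(+22.243°) = 0.0480, H₀ = 1.5227 rad.
Bracket: H₀ sin φ sin δ + cos φ cos δ sin H₀ = 1.5227×-0.11667×0.37853 + 0.99317×0.92559×0.99885 = -0.067247 + 0.918211 = 0.850964.
Q̄ = (S₀/π) × [bracket] = (1361/π) × 0.850964 = 368.7 W/m².

Q̄ ≈ 369 W/m²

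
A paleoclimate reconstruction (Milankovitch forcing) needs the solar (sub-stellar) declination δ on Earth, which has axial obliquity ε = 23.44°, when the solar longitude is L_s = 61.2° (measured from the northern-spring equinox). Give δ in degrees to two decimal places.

δ = +20.40°

sin δ = sin ε · sin L_s = sin 23.44° × sin 61.2° = 0.348585.
δ = arcsin(0.348585) = +20.40°.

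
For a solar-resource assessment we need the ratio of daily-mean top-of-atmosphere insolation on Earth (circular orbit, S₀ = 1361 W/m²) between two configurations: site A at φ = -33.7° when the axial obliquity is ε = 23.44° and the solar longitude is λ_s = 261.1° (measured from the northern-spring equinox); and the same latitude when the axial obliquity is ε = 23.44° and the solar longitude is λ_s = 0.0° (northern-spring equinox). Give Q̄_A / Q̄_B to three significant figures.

Q̄_A / Q̄_B ≈ 1.37

— Configuration A (φ=-33.7°):
Solar declination: sin δ = sin ε · sin λ_s = sin 23.44° × sin 261.1° = -0.39300, so δ = -23.141°.
cos H₀ = −tan(-33.7°) tan(-23.141°) = -0.2850, H₀ = 1.8598 rad.
Bracket: H₀ sin φ sin δ + cos φ cos δ sin H₀ = 1.8598×-0.55484×-0.39300 + 0.83195×0.91954×0.95852 = 0.405533 + 0.733279 = 1.138812.
Q̄ = (S₀/π) × [bracket] = (1361/π) × 1.138812 = 493.36 W/m².
— Configuration B (φ=-33.7°):
Solar declination: sin δ = sin ε · sin λ_s = sin 23.44° × sin 0.0° = 0.00000, so δ = +0.000°.
cos H₀ = −tan(-33.7°) tan(+0.000°) = 0.0000, H₀ = 1.5708 rad.
Bracket: H₀ sin φ sin δ + cos φ cos δ sin H₀ = 1.5708×-0.55484×0.00000 + 0.83195×1.00000×1.00000 = -0.000000 + 0.831950 = 0.831950.
Q̄ = (S₀/π) × [bracket] = (1361/π) × 0.831950 = 360.42 W/m².
Ratio Q̄_A / Q̄_B = 493.36 / 360.42 = 1.369.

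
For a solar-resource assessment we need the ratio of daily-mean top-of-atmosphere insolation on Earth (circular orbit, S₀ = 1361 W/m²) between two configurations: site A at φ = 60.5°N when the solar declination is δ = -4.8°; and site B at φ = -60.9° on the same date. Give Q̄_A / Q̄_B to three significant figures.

Q̄_A / Q̄_B ≈ 0.631

— Configuration A (φ=+60.5°):
cos H₀ = −tan(+60.5°) tan(-4.800°) = 0.1484, H₀ = 1.4218 rad.
Bracket: H₀ sin φ sin δ + cos φ cos δ sin H₀ = 1.4218×0.87036×-0.08368 + 0.49242×0.99649×0.98892 = -0.103552 + 0.485255 = 0.381703.
Q̄ = (S₀/π) × [bracket] = (1361/π) × 0.381703 = 165.36 W/m².
— Configuration B (φ=-60.9°):
cos H₀ = −tan(-60.9°) tan(-4.800°) = -0.1509, H₀ = 1.7222 rad.
Bracket: H₀ sin φ sin δ + cos φ cos δ sin H₀ = 1.7222×-0.87377×-0.08368 + 0.48634×0.99649×0.98855 = 0.125922 + 0.479084 = 0.605006.
Q̄ = (S₀/π) × [bracket] = (1361/π) × 0.605006 = 262.10 W/m².
Ratio Q̄_A / Q̄_B = 165.36 / 262.10 = 0.6309.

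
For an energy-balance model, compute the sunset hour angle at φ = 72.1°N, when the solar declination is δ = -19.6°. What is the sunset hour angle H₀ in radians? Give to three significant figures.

cos H₀ = −tan φ · tan δ = 1.1025 ≥ 1, so the Sun never rises (polar night) and H₀ = 0.

H₀ = 0.00 rad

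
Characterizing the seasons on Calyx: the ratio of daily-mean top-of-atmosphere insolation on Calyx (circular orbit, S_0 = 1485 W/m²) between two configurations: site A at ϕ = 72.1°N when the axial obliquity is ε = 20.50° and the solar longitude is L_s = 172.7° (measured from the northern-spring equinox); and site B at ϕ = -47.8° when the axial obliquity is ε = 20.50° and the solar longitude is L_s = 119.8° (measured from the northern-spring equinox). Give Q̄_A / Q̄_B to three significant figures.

— Configuration A (ϕ=+72.1°):
Solar declination: sin δ = sin ε · sin L_s = sin 20.50° × sin 172.7° = 0.04450, so δ = +2.550°.
cos h₀ = −tan(+72.1°) tan(+2.550°) = -0.1379, h₀ = 1.7091 rad.
Bracket: h₀ sin ϕ sin δ + cos ϕ cos δ sin h₀ = 1.7091×0.95159×0.04450 + 0.30736×0.99901×0.99045 = 0.072373 + 0.304123 = 0.376496.
Q̄ = (S_0/π) × [bracket] = (1485/π) × 0.376496 = 177.97 W/m².
— Configuration B (ϕ=-47.8°):
Solar declination: sin δ = sin ε · sin L_s = sin 20.50° × sin 119.8° = 0.30390, so δ = +17.692°.
cos h₀ = −tan(-47.8°) tan(+17.692°) = 0.3518, h₀ = 1.2113 rad.
Bracket: h₀ sin ϕ sin δ + cos ϕ cos δ sin h₀ = 1.2113×-0.74080×0.30390 + 0.67172×0.95270×0.93608 = -0.272699 + 0.599042 = 0.326343.
Q̄ = (S_0/π) × [bracket] = (1485/π) × 0.326343 = 154.26 W/m².
Ratio Q̄_A / Q̄_B = 177.97 / 154.26 = 1.154.

Q̄_A / Q̄_B ≈ 1.15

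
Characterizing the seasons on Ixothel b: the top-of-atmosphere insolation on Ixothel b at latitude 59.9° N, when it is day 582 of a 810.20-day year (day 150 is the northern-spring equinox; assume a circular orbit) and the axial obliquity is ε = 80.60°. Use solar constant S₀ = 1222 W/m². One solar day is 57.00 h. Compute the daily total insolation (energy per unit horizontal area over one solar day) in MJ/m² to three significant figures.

19.6 MJ/m²

Solar longitude: λ_s = 360° × (582 − 150)/810.20 = 191.953°.
sin δ = sin 80.60° × sin 191.953° = -0.20432, so δ = -11.790°.
cos H₀ = −tan(+59.9°) tan(-11.790°) = 0.3601, H₀ = 1.2025 rad.
Bracket: H₀ sin φ sin δ + cos φ cos δ sin H₀ = 1.2025×0.86515×-0.20432 + 0.50151×0.97890×0.93293 = -0.212563 + 0.458002 = 0.245439.
Q̄ = (S₀/π) × [bracket] = (1222/π) × 0.245439 = 95.470 W/m².
Daily total = Q̄ × 57.00 h × 3600 s/h = 95.470 × 57.00 × 3600 / 10⁶ = 19.59 MJ/m².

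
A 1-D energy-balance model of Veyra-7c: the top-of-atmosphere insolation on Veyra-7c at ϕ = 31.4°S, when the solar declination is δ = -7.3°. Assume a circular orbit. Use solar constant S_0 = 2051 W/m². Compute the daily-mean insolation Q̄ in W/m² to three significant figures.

cos h₀ = −tan(-31.4°) tan(-7.300°) = -0.0782, h₀ = 1.6491 rad.
Bracket: h₀ sin ϕ sin δ + cos ϕ cos δ sin h₀ = 1.6491×-0.52101×-0.12706 + 0.85355×0.99189×0.99694 = 0.109170 + 0.844037 = 0.953207.
Q̄ = (S_0/π) × [bracket] = (2051/π) × 0.953207 = 622.3 W/m².

Q̄ ≈ 622 W/m²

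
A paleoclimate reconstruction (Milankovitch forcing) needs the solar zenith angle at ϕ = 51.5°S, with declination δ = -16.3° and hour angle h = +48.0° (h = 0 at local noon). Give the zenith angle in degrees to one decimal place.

cos θ_z = sin ϕ sin δ + cos ϕ cos δ cos h = 0.219652 + 0.399801 = 0.619453.
θ_z = arccos(0.619453) = 51.7°.

θ_z = 51.7°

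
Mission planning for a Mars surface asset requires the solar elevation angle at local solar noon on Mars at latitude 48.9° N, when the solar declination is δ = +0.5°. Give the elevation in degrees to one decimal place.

At local noon the hour angle is zero, so the zenith angle equals |ϕ − δ| = |+48.9° − (+0.500°)| = 48.400°.
Elevation = 90° − 48.400° = 41.6°.

41.6°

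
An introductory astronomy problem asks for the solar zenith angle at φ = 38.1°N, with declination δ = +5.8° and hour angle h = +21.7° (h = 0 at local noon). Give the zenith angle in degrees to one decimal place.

cos θ_z = sin φ sin δ + cos φ cos δ cos h = 0.062355 + 0.727424 = 0.789779.
θ_z = arccos(0.789779) = 37.8°.

θ_z = 37.8°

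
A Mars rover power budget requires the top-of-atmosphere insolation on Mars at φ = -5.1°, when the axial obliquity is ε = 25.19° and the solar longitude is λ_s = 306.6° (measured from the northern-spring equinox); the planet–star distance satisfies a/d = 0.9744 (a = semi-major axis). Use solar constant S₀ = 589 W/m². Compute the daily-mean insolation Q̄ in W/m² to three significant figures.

Q̄ ≈ 175 W/m²

Solar declination: sin δ = sin ε · sin λ_s = sin 25.19° × sin 306.6° = -0.34170, so δ = -19.980°.
cos H₀ = −tan(-5.1°) tan(-19.980°) = -0.0324, H₀ = 1.6033 rad.
Bracket: H₀ sin φ sin δ + cos φ cos δ sin H₀ = 1.6033×-0.08889×-0.34170 + 0.99604×0.93981×0.99947 = 0.048698 + 0.935592 = 0.984290.
Inverse-square distance factor (a/d)² = 0.9744² = 0.949455.
Q̄ = (S₀/π) × 0.949455 × [bracket] = (589/π) × 0.949455 × 0.984290 = 175.2 W/m².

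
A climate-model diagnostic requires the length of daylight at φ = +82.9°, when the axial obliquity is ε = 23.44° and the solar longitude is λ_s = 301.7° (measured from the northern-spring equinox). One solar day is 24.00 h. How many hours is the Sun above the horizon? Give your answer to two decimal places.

Solar declination: sin δ = sin ε · sin λ_s = sin 23.44° × sin 301.7° = -0.33844, so δ = -19.782°.
cos H₀ = −tan φ · tan δ = 2.8876 ≥ 1, so the Sun never rises (polar night) and H₀ = 0.
Daylight = 2H₀/(2π) × 24.00 h = (0.0000/π) × 24.00 = 0.00 h.

0.00 h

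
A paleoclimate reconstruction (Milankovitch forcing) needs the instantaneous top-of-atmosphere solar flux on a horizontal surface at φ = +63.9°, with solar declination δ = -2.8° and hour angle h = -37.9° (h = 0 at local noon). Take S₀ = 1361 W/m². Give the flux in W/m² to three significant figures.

cos θ_z = sin φ sin δ + cos φ cos δ cos h = -0.043868 + 0.346735 = 0.302867.
Flux = S₀ · cos θ_z = 1361 × 0.302867 = 412.2 W/m².

412 W/m²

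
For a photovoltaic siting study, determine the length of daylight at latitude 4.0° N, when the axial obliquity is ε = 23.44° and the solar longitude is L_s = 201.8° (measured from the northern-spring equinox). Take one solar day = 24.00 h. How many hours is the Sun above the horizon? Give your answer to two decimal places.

11.92 h

Solar declination: sin δ = sin ε · sin L_s = sin 23.44° × sin 201.8° = -0.14773, so δ = -8.495°.
cos h₀ = −tan ϕ · tan δ = −tan(+4.0°) × tan(-8.495°) = 0.0104, so h₀ = 1.5604 rad = 89.40°.
Daylight = 2h₀/(2π) × 24.00 h = (1.5604/π) × 24.00 = 11.92 h.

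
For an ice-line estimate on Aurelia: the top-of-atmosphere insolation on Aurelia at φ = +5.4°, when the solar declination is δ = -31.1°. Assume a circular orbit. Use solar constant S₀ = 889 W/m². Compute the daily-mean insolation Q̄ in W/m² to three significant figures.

Q̄ ≈ 220 W/m²

cos H₀ = −tan(+5.4°) tan(-31.100°) = 0.0570, H₀ = 1.5137 rad.
Bracket: H₀ sin φ sin δ + cos φ cos δ sin H₀ = 1.5137×0.09411×-0.51653 + 0.99556×0.85627×0.99837 = -0.073582 + 0.851079 = 0.777497.
Q̄ = (S₀/π) × [bracket] = (889/π) × 0.777497 = 220.0 W/m².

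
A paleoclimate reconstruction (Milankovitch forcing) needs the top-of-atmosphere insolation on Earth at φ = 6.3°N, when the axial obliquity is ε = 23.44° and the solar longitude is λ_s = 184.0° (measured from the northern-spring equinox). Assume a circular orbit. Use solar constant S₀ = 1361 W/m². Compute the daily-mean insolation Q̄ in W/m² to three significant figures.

Q̄ ≈ 428 W/m²

Solar declination: sin δ = sin ε · sin λ_s = sin 23.44° × sin 184.0° = -0.02775, so δ = -1.590°.
cos H₀ = −tan(+6.3°) tan(-1.590°) = 0.0031, H₀ = 1.5677 rad.
Bracket: H₀ sin φ sin δ + cos φ cos δ sin H₀ = 1.5677×0.10973×-0.02775 + 0.99396×0.99961×1.00000 = -0.004774 + 0.993572 = 0.988798.
Q̄ = (S₀/π) × [bracket] = (1361/π) × 0.988798 = 428.4 W/m².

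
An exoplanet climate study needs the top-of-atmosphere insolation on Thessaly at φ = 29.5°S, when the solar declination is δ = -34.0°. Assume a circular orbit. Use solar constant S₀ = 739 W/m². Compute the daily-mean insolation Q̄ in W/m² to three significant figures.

Q̄ ≈ 284 W/m²

cos H₀ = −tan(-29.5°) tan(-34.000°) = -0.3816, H₀ = 1.9623 rad.
Bracket: H₀ sin φ sin δ + cos φ cos δ sin H₀ = 1.9623×-0.49242×-0.55919 + 0.87036×0.82904×0.92432 = 0.540332 + 0.666955 = 1.207287.
Q̄ = (S₀/π) × [bracket] = (739/π) × 1.207287 = 284.0 W/m².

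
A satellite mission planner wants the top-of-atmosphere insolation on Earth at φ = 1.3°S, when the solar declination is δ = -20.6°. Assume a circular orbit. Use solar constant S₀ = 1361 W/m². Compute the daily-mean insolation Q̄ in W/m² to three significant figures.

cos H₀ = −tan(-1.3°) tan(-20.600°) = -0.0085, H₀ = 1.5793 rad.
Bracket: H₀ sin φ sin δ + cos φ cos δ sin H₀ = 1.5793×-0.02269×-0.35184 + 0.99974×0.93606×0.99996 = 0.012608 + 0.935779 = 0.948387.
Q̄ = (S₀/π) × [bracket] = (1361/π) × 0.948387 = 410.9 W/m².

Q̄ ≈ 411 W/m²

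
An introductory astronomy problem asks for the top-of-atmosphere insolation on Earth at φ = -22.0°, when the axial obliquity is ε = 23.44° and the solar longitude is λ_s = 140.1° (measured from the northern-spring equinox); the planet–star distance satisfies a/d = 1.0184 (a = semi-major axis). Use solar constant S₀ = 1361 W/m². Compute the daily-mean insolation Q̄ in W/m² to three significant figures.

Solar declination: sin δ = sin ε · sin λ_s = sin 23.44° × sin 140.1° = 0.25516, so δ = +14.783°.
cos H₀ = −tan(-22.0°) tan(+14.783°) = 0.1066, H₀ = 1.4640 rad.
Bracket: H₀ sin φ sin δ + cos φ cos δ sin H₀ = 1.4640×-0.37461×0.25516 + 0.92718×0.96690×0.99430 = -0.139937 + 0.891380 = 0.751443.
Inverse-square distance factor (a/d)² = 1.0184² = 1.037139.
Q̄ = (S₀/π) × 1.037139 × [bracket] = (1361/π) × 1.037139 × 0.751443 = 337.6 W/m².

Q̄ ≈ 338 W/m²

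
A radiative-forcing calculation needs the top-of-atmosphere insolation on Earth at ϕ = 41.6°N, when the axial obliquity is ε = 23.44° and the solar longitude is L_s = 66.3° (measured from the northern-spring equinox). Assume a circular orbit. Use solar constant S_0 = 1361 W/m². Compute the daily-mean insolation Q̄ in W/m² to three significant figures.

Q̄ ≈ 485 W/m²

Solar declination: sin δ = sin ε · sin L_s = sin 23.44° × sin 66.3° = 0.36424, so δ = +21.361°.
cos h₀ = −tan(+41.6°) tan(+21.361°) = -0.3472, h₀ = 1.9254 rad.
Bracket: h₀ sin ϕ sin δ + cos ϕ cos δ sin h₀ = 1.9254×0.66393×0.36424 + 0.74780×0.93131×0.93778 = 0.465619 + 0.653102 = 1.118721.
Q̄ = (S_0/π) × [bracket] = (1361/π) × 1.118721 = 484.7 W/m².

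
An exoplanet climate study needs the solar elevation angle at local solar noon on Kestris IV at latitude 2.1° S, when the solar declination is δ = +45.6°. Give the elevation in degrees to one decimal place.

At local noon the hour angle is zero, so the zenith angle equals |ϕ − δ| = |-2.1° − (+45.600°)| = 47.700°.
Elevation = 90° − 47.700° = 42.3°.

42.3°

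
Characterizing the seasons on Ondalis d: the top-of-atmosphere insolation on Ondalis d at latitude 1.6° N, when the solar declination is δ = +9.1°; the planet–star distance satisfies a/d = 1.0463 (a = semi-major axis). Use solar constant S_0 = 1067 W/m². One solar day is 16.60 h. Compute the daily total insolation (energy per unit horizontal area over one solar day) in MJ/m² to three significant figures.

22.1 MJ/m²

cos h₀ = −tan(+1.6°) tan(+9.100°) = -0.0045, h₀ = 1.5753 rad.
Bracket: h₀ sin ϕ sin δ + cos ϕ cos δ sin h₀ = 1.5753×0.02792×0.15816 + 0.99961×0.98741×0.99999 = 0.006956 + 0.987015 = 0.993971.
Inverse-square distance factor (a/d)² = 1.0463² = 1.094744.
Q̄ = (S_0/π) × 1.094744 × [bracket] = (1067/π) × 1.094744 × 0.993971 = 369.57 W/m².
Daily total = Q̄ × 16.60 h × 3600 s/h = 369.57 × 16.60 × 3600 / 10⁶ = 22.09 MJ/m².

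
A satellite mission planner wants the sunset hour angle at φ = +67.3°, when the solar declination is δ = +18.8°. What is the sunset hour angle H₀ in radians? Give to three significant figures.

cos H₀ = −tan φ · tan δ = −tan(+67.3°) × tan(+18.800°) = -0.8138, so H₀ = 2.5215 rad = 144.47°.

H₀ = 2.52 rad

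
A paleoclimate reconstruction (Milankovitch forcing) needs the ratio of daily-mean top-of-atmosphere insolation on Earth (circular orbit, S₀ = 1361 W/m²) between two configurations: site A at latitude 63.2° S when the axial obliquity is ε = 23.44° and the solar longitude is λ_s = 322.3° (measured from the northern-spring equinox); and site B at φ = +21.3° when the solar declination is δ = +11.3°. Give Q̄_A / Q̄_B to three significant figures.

Q̄_A / Q̄_B ≈ 0.811

— Configuration A (φ=-63.2°):
Solar declination: sin δ = sin ε · sin λ_s = sin 23.44° × sin 322.3° = -0.24326, so δ = -14.079°.
cos H₀ = −tan(-63.2°) tan(-14.079°) = -0.4965, H₀ = 2.0903 rad.
Bracket: H₀ sin φ sin δ + cos φ cos δ sin H₀ = 2.0903×-0.89259×-0.24326 + 0.45088×0.96996×0.86805 = 0.453870 + 0.379629 = 0.833499.
Q̄ = (S₀/π) × [bracket] = (1361/π) × 0.833499 = 361.09 W/m².
— Configuration B (φ=+21.3°):
cos H₀ = −tan(+21.3°) tan(+11.300°) = -0.0779, H₀ = 1.6488 rad.
Bracket: H₀ sin φ sin δ + cos φ cos δ sin H₀ = 1.6488×0.36325×0.19595 + 0.93169×0.98061×0.99696 = 0.117360 + 0.910847 = 1.028207.
Q̄ = (S₀/π) × [bracket] = (1361/π) × 1.028207 = 445.44 W/m².
Ratio Q̄_A / Q̄_B = 361.09 / 445.44 = 0.8106.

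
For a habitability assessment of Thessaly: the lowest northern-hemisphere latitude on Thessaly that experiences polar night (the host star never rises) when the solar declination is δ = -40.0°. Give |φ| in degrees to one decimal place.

Polar night requires cos H₀ = −tan φ tan δ ≥ 1, i.e. tan φ tan δ ≤ −1.
The boundary is |tan φ| · |tan δ| = 1, so |φ| = 90° − |δ| = 90° − 40.0° = 50.0° in the northern hemisphere.

|φ| = 50.0°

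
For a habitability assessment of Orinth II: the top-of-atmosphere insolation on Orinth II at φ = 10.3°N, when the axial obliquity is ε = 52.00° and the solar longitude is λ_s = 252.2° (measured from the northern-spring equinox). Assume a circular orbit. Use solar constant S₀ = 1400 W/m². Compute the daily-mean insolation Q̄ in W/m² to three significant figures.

Q̄ ≈ 202 W/m²

Solar declination: sin δ = sin ε · sin λ_s = sin 52.00° × sin 252.2° = -0.75029, so δ = -48.615°.
cos H₀ = −tan(+10.3°) tan(-48.615°) = 0.2062, H₀ = 1.3631 rad.
Bracket: H₀ sin φ sin δ + cos φ cos δ sin H₀ = 1.3631×0.17880×-0.75029 + 0.98389×0.66111×0.97850 = -0.182862 + 0.636475 = 0.453613.
Q̄ = (S₀/π) × [bracket] = (1400/π) × 0.453613 = 202.1 W/m².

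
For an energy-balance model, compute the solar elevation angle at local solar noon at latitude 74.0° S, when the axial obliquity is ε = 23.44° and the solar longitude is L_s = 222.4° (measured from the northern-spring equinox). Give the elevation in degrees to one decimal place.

Solar declination: sin δ = sin ε · sin L_s = sin 23.44° × sin 222.4° = -0.26823, so δ = -15.559°.
At local noon the hour angle is zero, so the zenith angle equals |ϕ − δ| = |-74.0° − (-15.559°)| = 58.441°.
Elevation = 90° − 58.441° = 31.6°.

31.6°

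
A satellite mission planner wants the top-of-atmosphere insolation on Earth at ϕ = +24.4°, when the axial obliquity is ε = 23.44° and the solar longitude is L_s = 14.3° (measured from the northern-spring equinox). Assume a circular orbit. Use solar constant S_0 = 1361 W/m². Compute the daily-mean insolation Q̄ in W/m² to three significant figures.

Q̄ ≈ 421 W/m²

Solar declination: sin δ = sin ε · sin L_s = sin 23.44° × sin 14.3° = 0.09825, so δ = +5.639°.
cos h₀ = −tan(+24.4°) tan(+5.639°) = -0.0448, h₀ = 1.6156 rad.
Bracket: h₀ sin ϕ sin δ + cos ϕ cos δ sin h₀ = 1.6156×0.41310×0.09825 + 0.91068×0.99516×0.99900 = 0.065572 + 0.905366 = 0.970938.
Q̄ = (S_0/π) × [bracket] = (1361/π) × 0.970938 = 420.6 W/m².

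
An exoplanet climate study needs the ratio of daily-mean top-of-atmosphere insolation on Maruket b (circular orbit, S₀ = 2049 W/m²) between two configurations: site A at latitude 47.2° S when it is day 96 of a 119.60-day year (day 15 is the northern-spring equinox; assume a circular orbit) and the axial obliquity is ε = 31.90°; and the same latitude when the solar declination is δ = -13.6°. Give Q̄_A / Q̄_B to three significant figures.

Q̄_A / Q̄_B ≈ 1.31

— Configuration A (φ=-47.2°):
Solar longitude: λ_s = 360° × (96 − 15)/119.60 = 243.813°.
sin δ = sin 31.90° × sin 243.813° = -0.47420, so δ = -28.307°.
cos H₀ = −tan(-47.2°) tan(-28.307°) = -0.5816, H₀ = 2.1915 rad.
Bracket: H₀ sin φ sin δ + cos φ cos δ sin H₀ = 2.1915×-0.73373×-0.47420 + 0.67944×0.88042×0.81345 = 0.762499 + 0.486600 = 1.249099.
Q̄ = (S₀/π) × [bracket] = (2049/π) × 1.249099 = 814.68 W/m².
— Configuration B (φ=-47.2°):
cos H₀ = −tan(-47.2°) tan(-13.600°) = -0.2613, H₀ = 1.8351 rad.
Bracket: H₀ sin φ sin δ + cos φ cos δ sin H₀ = 1.8351×-0.73373×-0.23514 + 0.67944×0.97196×0.96527 = 0.316608 + 0.637453 = 0.954061.
Q̄ = (S₀/π) × [bracket] = (2049/π) × 0.954061 = 622.25 W/m².
Ratio Q̄_A / Q̄_B = 814.68 / 622.25 = 1.309.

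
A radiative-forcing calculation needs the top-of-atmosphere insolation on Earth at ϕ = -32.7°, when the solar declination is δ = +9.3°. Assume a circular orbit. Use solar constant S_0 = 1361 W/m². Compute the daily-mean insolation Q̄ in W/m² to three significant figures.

cos h₀ = −tan(-32.7°) tan(+9.300°) = 0.1051, h₀ = 1.4655 rad.
Bracket: h₀ sin ϕ sin δ + cos ϕ cos δ sin h₀ = 1.4655×-0.54024×0.16160 + 0.84151×0.98686×0.99446 = -0.127942 + 0.825852 = 0.697910.
Q̄ = (S_0/π) × [bracket] = (1361/π) × 0.697910 = 302.3 W/m².

Q̄ ≈ 302 W/m²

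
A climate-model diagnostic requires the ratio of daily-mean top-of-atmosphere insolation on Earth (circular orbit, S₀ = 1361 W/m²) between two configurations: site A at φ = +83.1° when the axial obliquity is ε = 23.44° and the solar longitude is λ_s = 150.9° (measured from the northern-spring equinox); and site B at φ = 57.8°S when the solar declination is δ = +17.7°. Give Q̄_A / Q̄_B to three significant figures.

— Configuration A (φ=+83.1°):
Solar declination: sin δ = sin ε · sin λ_s = sin 23.44° × sin 150.9° = 0.19346, so δ = +11.155°.
cos H₀ = −tan(+83.1°) tan(+11.155°) = -1.6294 ≤ −1 ⇒ polar day, H₀ = π.
Bracket: H₀ sin φ sin δ + cos φ cos δ sin H₀ = 3.1416×0.99276×0.19346 + 0.12014×0.98111×0.00000 = 0.603374 + 0.000000 = 0.603374.
Q̄ = (S₀/π) × [bracket] = (1361/π) × 0.603374 = 261.39 W/m².
— Configuration B (φ=-57.8°):
cos H₀ = −tan(-57.8°) tan(+17.700°) = 0.5068, H₀ = 1.0393 rad.
Bracket: H₀ sin φ sin δ + cos φ cos δ sin H₀ = 1.0393×-0.84619×0.30403 + 0.53288×0.95266×0.86207 = -0.267378 + 0.437633 = 0.170255.
Q̄ = (S₀/π) × [bracket] = (1361/π) × 0.170255 = 73.758 W/m².
Ratio Q̄_A / Q̄_B = 261.39 / 73.758 = 3.544.

Q̄_A / Q̄_B ≈ 3.54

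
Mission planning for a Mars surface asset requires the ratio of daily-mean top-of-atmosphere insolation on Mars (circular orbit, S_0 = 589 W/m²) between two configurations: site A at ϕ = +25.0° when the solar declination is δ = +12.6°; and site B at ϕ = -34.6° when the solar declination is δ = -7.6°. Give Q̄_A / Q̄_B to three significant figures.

— Configuration A (ϕ=+25.0°):
cos h₀ = −tan(+25.0°) tan(+12.600°) = -0.1042, h₀ = 1.6752 rad.
Bracket: h₀ sin ϕ sin δ + cos ϕ cos δ sin h₀ = 1.6752×0.42262×0.21814 + 0.90631×0.97592×0.99455 = 0.154437 + 0.879666 = 1.034103.
Q̄ = (S_0/π) × [bracket] = (589/π) × 1.034103 = 193.88 W/m².
— Configuration B (ϕ=-34.6°):
cos h₀ = −tan(-34.6°) tan(-7.600°) = -0.0920, h₀ = 1.6630 rad.
Bracket: h₀ sin ϕ sin δ + cos ϕ cos δ sin h₀ = 1.6630×-0.56784×-0.13226 + 0.82314×0.99122×0.99575 = 0.124895 + 0.812445 = 0.937340.
Q̄ = (S_0/π) × [bracket] = (589/π) × 0.937340 = 175.74 W/m².
Ratio Q̄_A / Q̄_B = 193.88 / 175.74 = 1.103.

Q̄_A / Q̄_B ≈ 1.10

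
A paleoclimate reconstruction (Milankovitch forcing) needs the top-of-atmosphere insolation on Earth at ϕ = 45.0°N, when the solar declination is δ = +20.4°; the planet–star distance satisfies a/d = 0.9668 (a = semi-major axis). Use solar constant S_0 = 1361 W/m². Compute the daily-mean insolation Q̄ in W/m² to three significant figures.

cos h₀ = −tan(+45.0°) tan(+20.400°) = -0.3719, h₀ = 1.9518 rad.
Bracket: h₀ sin ϕ sin δ + cos ϕ cos δ sin h₀ = 1.9518×0.70711×0.34857 + 0.70711×0.93728×0.92827 = 0.481074 + 0.615220 = 1.096294.
Inverse-square distance factor (a/d)² = 0.9668² = 0.934702.
Q̄ = (S_0/π) × 0.934702 × [bracket] = (1361/π) × 0.934702 × 1.096294 = 443.9 W/m².

Q̄ ≈ 444 W/m²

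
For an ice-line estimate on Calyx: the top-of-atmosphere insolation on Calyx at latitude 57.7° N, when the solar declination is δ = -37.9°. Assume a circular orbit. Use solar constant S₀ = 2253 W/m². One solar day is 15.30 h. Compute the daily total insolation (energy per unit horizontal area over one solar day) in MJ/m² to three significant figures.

cos H₀ = −tan(+57.7°) tan(-37.900°) = 1.2314 ≥ 1 ⇒ polar night, H₀ = 0 and Q̄ = 0.
Daily total = Q̄ × 15.30 h × 3600 s/h = 0.00 MJ/m².

0.00 MJ/m²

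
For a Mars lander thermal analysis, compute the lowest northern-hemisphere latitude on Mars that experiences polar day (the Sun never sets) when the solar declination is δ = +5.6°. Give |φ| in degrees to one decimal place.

|φ| = 84.4°

Polar day requires cos H₀ = −tan φ tan δ ≤ −1, i.e. tan φ tan δ ≥ 1.
The boundary is |tan φ| · |tan δ| = 1, so |φ| = 90° − |δ| = 90° − 5.6° = 84.4° in the northern hemisphere.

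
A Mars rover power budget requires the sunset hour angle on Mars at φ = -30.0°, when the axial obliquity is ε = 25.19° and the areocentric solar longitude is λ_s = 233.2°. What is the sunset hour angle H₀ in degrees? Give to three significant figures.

H₀ = 102°

sin δ = sin 25.19° × sin 233.2° = -0.34081, so δ = -19.926°.
cos H₀ = −tan φ · tan δ = −tan(-30.0°) × tan(-19.926°) = -0.2093, so H₀ = 1.7817 rad = 102.08°.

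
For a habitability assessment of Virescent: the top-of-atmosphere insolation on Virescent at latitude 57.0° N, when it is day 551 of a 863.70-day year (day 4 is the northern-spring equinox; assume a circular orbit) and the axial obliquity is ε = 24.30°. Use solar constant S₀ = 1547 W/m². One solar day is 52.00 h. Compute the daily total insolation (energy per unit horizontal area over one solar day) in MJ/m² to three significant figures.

16.6 MJ/m²

Solar longitude: λ_s = 360° × (551 − 4)/863.70 = 227.996°.
sin δ = sin 24.30° × sin 227.996° = -0.30579, so δ = -17.806°.
cos H₀ = −tan(+57.0°) tan(-17.806°) = 0.4946, H₀ = 1.0535 rad.
Bracket: H₀ sin φ sin δ + cos φ cos δ sin H₀ = 1.0535×0.83867×-0.30579 + 0.54464×0.95210×0.86914 = -0.270177 + 0.450694 = 0.180517.
Q̄ = (S₀/π) × [bracket] = (1547/π) × 0.180517 = 88.891 W/m².
Daily total = Q̄ × 52.00 h × 3600 s/h = 88.891 × 52.00 × 3600 / 10⁶ = 16.64 MJ/m².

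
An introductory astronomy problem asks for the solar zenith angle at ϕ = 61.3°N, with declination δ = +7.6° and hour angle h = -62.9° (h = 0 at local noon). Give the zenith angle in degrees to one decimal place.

cos θ_z = sin ϕ sin δ + cos ϕ cos δ cos h = 0.116008 + 0.216842 = 0.332850.
θ_z = arccos(0.332850) = 70.6°.

θ_z = 70.6°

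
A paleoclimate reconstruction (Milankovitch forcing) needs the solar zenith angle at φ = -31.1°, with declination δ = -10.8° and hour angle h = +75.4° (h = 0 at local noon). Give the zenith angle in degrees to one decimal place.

cos θ_z = sin φ sin δ + cos φ cos δ cos h = 0.096789 + 0.212016 = 0.308805.
θ_z = arccos(0.308805) = 72.0°.

θ_z = 72.0°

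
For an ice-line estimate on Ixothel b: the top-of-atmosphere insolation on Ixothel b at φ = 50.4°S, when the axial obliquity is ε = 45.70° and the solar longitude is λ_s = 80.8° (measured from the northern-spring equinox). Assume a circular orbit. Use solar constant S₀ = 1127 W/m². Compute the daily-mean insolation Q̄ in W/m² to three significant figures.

Solar declination: sin δ = sin ε · sin λ_s = sin 45.70° × sin 80.8° = 0.70649, so δ = +44.950°.
cos H₀ = −tan(-50.4°) tan(+44.950°) = 1.2067 ≥ 1 ⇒ polar night, H₀ = 0 and Q̄ = 0.

Q̄ ≈ 0.00 W/m²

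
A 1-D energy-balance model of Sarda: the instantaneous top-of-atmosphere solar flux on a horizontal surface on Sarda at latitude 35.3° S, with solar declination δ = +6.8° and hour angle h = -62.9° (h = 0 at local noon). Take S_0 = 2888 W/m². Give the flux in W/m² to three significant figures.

cos θ_z = sin ϕ sin δ + cos ϕ cos δ cos h = -0.068421 + 0.369172 = 0.300751.
Flux = S_0 · cos θ_z = 2888 × 0.300751 = 868.6 W/m².

869 W/m²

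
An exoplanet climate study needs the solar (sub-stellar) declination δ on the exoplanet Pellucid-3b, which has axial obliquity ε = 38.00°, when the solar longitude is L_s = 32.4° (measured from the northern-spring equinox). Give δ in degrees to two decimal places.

δ = +19.26°

sin δ = sin ε · sin L_s = sin 38.00° × sin 32.4° = 0.329888.
δ = arcsin(0.329888) = +19.26°.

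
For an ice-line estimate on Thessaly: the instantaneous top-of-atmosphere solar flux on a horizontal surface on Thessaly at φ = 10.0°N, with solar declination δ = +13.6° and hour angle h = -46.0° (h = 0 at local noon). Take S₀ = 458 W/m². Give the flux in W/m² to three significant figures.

323 W/m²

cos θ_z = sin φ sin δ + cos φ cos δ cos h = 0.040832 + 0.664923 = 0.705755.
Flux = S₀ · cos θ_z = 458 × 0.705755 = 323.2 W/m².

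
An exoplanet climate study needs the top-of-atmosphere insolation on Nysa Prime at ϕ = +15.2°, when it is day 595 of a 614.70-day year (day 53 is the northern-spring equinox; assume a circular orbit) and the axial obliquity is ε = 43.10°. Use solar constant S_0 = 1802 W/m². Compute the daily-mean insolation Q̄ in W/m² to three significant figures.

Solar longitude: L_s = 360° × (595 − 53)/614.70 = 317.423°.
sin δ = sin 43.10° × sin 317.423° = -0.46229, so δ = -27.535°.
cos h₀ = −tan(+15.2°) tan(-27.535°) = 0.1416, h₀ = 1.4287 rad.
Bracket: h₀ sin ϕ sin δ + cos ϕ cos δ sin h₀ = 1.4287×0.26219×-0.46229 + 0.96502×0.88673×0.98992 = -0.173170 + 0.847087 = 0.673917.
Q̄ = (S_0/π) × [bracket] = (1802/π) × 0.673917 = 386.6 W/m².

Q̄ ≈ 387 W/m²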